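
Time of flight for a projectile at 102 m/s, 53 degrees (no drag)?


T = 2*v0*sin(theta)/g = 2*102*sin(53°)/9.81 = 16.61 s

16.61 s


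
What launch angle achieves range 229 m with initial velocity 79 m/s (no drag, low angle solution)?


sin(2*theta) = R*g/v0^2 = 229*9.81/79^2 = 0.359957, theta = arcsin(0.359957)/2 = 10.55°

10.55 degrees


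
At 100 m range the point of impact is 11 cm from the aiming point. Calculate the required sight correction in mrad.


1 mrad subtends 1 cm per 10 m of range, so adj = error_cm / (dist_m / 10) = 11 / (100/10) = 1.1 mrad

1.1 mrad


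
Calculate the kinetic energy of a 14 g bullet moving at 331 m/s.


E = 0.5*m*v^2 = 0.5*0.014*331^2 = 766.9 J

766.9 J


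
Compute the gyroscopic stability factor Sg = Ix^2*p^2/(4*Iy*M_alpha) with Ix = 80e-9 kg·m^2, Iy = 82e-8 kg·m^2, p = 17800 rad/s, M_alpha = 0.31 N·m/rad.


Sg = Ix^2 * p^2 / (4 * Iy * M_alpha) = (80e-9)^2 * 17800^2 / (4 * 82e-8 * 0.31) = 1.994

1.994


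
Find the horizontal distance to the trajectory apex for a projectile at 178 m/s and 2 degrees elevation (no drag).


R = v0^2*sin(2*theta)/g = 178^2*sin(2*2°)/9.81 = 225.297 m
apex_dist = R/2 = 225.297/2 = 112.6 m

112.6 m


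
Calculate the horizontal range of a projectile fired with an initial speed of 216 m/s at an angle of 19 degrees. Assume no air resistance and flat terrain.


R = v0^2 * sin(2*theta) / g = 216^2 * sin(2*19°) / 9.81 = 2928 m

2928 m


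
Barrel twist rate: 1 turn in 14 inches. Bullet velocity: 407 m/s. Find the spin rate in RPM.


twist_m = 14*0.0254 = 0.3556 m
spin = v/twist = 407/0.3556 = 1144.544 rev/s
RPM = spin*60 = 1144.544*60 ≈ 68673 RPM

68673 RPM


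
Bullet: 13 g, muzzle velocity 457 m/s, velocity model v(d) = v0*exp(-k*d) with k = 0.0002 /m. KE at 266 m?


v = v0*exp(-k*d) = 457*exp(-0.0002*266) = 433.323 m/s
E = 0.5*m*v^2 = 0.5*0.013*433.323^2 = 1220 J

1220 J


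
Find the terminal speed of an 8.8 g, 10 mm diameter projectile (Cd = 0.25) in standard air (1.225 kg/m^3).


A = pi*(d/2)^2 = pi*(10/2000)^2 = 7.85398e-05 m^2
vt = sqrt(2mg/(Cd*rho*A)) = sqrt(2*0.0088*9.81/(0.25 * 1.225 * 7.85398e-05)) = 84.72 m/s

84.72 m/s


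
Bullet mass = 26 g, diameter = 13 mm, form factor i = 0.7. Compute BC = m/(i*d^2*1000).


BC = m/(i*d^2*1000) = 26/(0.7 * 13^2 * 1000) = 0.0002198

0.0002198


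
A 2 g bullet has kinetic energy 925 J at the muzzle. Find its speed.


v = sqrt(2*E/m) = sqrt(2*925/0.002) = 961.8 m/s

961.8 m/s


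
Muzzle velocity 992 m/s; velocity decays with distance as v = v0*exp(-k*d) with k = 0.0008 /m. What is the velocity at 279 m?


v = v0*exp(-k*d) = 992*exp(-0.0008*279) = 793.6 m/s

793.6 m/s


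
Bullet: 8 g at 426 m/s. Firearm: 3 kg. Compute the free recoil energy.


v_r = m_p*v_p/m_gun = 0.008*426/3 = 1.136 m/s, E_r = 0.5*m_gun*v_r^2 = 0.5*3*1.136^2 = 1.936 J

1.936 J


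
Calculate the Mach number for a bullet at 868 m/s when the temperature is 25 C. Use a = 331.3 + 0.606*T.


a = 331.3 + 0.606*(25) = 346.45 m/s
M = v/a = 868/346.45 = 2.505

2.505


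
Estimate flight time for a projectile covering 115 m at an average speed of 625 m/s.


t = d/v = 115/625 = 0.184 s

0.184 s


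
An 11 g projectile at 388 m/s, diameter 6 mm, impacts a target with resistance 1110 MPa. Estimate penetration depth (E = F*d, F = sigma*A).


A = pi*(d/2)^2 = pi*(6/2)^2 = 28.2743 mm^2
E = 0.5*m*v^2 = 0.5*0.011*388^2 = 827.992 J
depth = E/(sigma*A) = 827.992 J / (1110 MPa * 28.2743 mm^2) = 827.992/(1110 * 28.2743) m = 0.0263822 m ≈ 26.38 mm

26.38 mm


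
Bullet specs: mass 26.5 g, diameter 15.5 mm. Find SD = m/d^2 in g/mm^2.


SD = m/d^2 = 26.5/15.5^2 = 0.1103 g/mm^2

0.1103 g/mm^2


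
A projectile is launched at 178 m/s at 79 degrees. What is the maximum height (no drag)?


H = (v0*sin(theta))^2 / (2g) = (178*sin(79°))^2 / (2*9.81) = 1556 m

1556 m


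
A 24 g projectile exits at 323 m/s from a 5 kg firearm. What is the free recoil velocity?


v_recoil = m_p * v_p / m_gun = 0.024 * 323 / 5 = 1.55 m/s

1.55 m/s


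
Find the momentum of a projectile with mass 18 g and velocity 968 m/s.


p = m*v = 0.018*968 = 17.42 kg·m/s

17.42 kg·m/s


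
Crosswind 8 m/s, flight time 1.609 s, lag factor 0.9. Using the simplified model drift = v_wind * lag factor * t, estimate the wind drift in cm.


drift = v_wind * lag * t = 8 * 0.9 * 1.609 = 11.5848 m ≈ 1158 cm

1158 cm


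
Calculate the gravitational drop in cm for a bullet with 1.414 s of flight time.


drop = 0.5*g*t^2 = 0.5*9.81*1.414^2 = 9.80704 m ≈ 980.7 cm

980.7 cm


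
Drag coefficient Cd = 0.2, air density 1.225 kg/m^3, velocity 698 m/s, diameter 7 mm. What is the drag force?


A = pi*(d/2)^2 = pi*(7/2000)^2 = 3.84845e-05 m^2
Fd = 0.5*Cd*rho*A*v^2 = 0.5*0.2*1.225*3.84845e-05*698^2 = 2.297 N

2.297 N


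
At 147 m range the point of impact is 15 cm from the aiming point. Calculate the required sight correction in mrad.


1 mrad subtends 1 cm per 10 m of range, so adj = error_cm / (dist_m / 10) = 15 / (147/10) = 1.02 mrad

1.02 mrad


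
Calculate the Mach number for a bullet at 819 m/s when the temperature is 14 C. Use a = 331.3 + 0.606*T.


a = 331.3 + 0.606*(14) = 339.784 m/s
M = v/a = 819/339.784 = 2.41

2.41


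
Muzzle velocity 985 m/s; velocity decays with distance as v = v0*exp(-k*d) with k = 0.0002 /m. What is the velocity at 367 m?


v = v0*exp(-k*d) = 985*exp(-0.0002*367) = 915.3 m/s

915.3 m/s


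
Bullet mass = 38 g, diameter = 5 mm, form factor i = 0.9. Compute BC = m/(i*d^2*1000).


BC = m/(i*d^2*1000) = 38/(0.9 * 5^2 * 1000) = 0.001689

0.001689


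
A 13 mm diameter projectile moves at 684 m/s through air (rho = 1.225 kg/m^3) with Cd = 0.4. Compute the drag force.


A = pi*(d/2)^2 = pi*(13/2000)^2 = 1.32732e-04 m^2
Fd = 0.5*Cd*rho*A*v^2 = 0.5*0.4*1.225*1.32732e-04*684^2 = 15.21 N

15.21 N


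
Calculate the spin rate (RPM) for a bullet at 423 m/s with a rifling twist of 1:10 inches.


twist_m = 10*0.0254 = 0.254 m
spin = v/twist = 423/0.254 = 1665.354 rev/s
RPM = spin*60 = 1665.354*60 ≈ 99921 RPM

99921 RPM


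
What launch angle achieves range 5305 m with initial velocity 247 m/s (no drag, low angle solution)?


sin(2*theta) = R*g/v0^2 = 5305*9.81/247^2 = 0.853023, theta = arcsin(0.853023)/2 = 29.27°

29.27 degrees


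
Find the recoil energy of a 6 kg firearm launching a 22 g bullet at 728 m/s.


v_r = m_p*v_p/m_gun = 0.022*728/6 = 2.66933 m/s, E_r = 0.5*m_gun*v_r^2 = 0.5*6*2.66933^2 = 21.38 J

21.38 J


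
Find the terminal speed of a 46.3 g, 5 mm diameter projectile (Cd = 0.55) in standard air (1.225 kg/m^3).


A = pi*(d/2)^2 = pi*(5/2000)^2 = 1.96350e-05 m^2
vt = sqrt(2mg/(Cd*rho*A)) = sqrt(2*0.0463*9.81/(0.55 * 1.225 * 1.96350e-05)) = 262 m/s

262 m/s


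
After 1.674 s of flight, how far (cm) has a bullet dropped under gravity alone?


drop = 0.5*g*t^2 = 0.5*9.81*1.674^2 = 13.7452 m ≈ 1375 cm

1375 cm


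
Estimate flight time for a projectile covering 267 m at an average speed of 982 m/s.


t = d/v = 267/982 = 0.2719 s

0.2719 s


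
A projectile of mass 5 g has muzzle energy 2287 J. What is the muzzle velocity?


v = sqrt(2*E/m) = sqrt(2*2287/0.005) = 956.5 m/s

956.5 m/s


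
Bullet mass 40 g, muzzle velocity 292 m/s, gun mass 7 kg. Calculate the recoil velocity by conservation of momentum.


v_recoil = m_p * v_p / m_gun = 0.04 * 292 / 7 = 1.669 m/s

1.669 m/s


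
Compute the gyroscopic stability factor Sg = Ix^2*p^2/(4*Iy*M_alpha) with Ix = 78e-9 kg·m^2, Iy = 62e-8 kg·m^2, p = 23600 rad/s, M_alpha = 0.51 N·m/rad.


Sg = Ix^2 * p^2 / (4 * Iy * M_alpha) = (78e-9)^2 * 23600^2 / (4 * 62e-8 * 0.51) = 2.679

2.679


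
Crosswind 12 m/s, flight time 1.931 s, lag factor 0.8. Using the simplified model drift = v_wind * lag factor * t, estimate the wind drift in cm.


drift = v_wind * lag * t = 12 * 0.8 * 1.931 = 18.5376 m ≈ 1854 cm

1854 cm


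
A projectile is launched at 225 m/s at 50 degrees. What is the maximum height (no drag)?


H = (v0*sin(theta))^2 / (2g) = (225*sin(50°))^2 / (2*9.81) = 1514 m

1514 m


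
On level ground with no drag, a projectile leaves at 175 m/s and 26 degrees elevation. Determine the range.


R = v0^2 * sin(2*theta) / g = 175^2 * sin(2*26°) / 9.81 = 2460 m

2460 m


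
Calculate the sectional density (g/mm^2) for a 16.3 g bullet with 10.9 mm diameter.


SD = m/d^2 = 16.3/10.9^2 = 0.1372 g/mm^2

0.1372 g/mm^2


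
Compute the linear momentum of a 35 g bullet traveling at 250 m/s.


p = m*v = 0.035*250 = 8.75 kg·m/s

8.75 kg·m/s


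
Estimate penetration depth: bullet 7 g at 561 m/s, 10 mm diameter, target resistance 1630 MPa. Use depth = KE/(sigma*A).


A = pi*(d/2)^2 = pi*(10/2)^2 = 78.5398 mm^2
E = 0.5*m*v^2 = 0.5*0.007*561^2 = 1101.52 J
depth = E/(sigma*A) = 1101.52 J / (1630 MPa * 78.5398 mm^2) = 1101.52/(1630 * 78.5398) m = 0.00860431 m ≈ 8.604 mm

8.604 mm


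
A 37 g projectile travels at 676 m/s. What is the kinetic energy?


E = 0.5*m*v^2 = 0.5*0.037*676^2 = 8454 J

8454 J


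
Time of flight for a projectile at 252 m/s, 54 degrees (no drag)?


T = 2*v0*sin(theta)/g = 2*252*sin(54°)/9.81 = 41.56 s

41.56 s


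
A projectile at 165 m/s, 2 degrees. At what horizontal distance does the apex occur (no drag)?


R = v0^2*sin(2*theta)/g = 165^2*sin(2*2°)/9.81 = 193.59 m
apex_dist = R/2 = 193.59/2 = 96.8 m

96.8 m


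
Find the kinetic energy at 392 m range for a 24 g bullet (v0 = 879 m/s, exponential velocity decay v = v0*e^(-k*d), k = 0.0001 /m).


v = v0*exp(-k*d) = 879*exp(-0.0001*392) = 845.21 m/s
E = 0.5*m*v^2 = 0.5*0.024*845.21^2 = 8573 J

8573 J


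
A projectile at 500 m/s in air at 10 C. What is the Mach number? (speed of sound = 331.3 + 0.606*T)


a = 331.3 + 0.606*(10) = 337.36 m/s
M = v/a = 500/337.36 = 1.482

1.482


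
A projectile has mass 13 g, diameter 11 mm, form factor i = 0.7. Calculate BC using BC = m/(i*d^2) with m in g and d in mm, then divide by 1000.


BC = m/(i*d^2*1000) = 13/(0.7 * 11^2 * 1000) = 0.0001535

0.0001535


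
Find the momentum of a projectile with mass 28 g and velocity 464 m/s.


p = m*v = 0.028*464 = 12.99 kg·m/s

12.99 kg·m/s


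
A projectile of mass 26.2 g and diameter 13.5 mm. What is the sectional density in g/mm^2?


SD = m/d^2 = 26.2/13.5^2 = 0.1438 g/mm^2

0.1438 g/mm^2


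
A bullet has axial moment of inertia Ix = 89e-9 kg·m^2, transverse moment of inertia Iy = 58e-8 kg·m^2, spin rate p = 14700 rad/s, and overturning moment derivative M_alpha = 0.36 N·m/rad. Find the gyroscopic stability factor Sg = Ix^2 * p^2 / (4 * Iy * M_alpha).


Sg = Ix^2 * p^2 / (4 * Iy * M_alpha) = (89e-9)^2 * 14700^2 / (4 * 58e-8 * 0.36) = 2.049

2.049


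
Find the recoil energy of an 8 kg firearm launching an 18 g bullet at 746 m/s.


v_r = m_p*v_p/m_gun = 0.018*746/8 = 1.6785 m/s, E_r = 0.5*m_gun*v_r^2 = 0.5*8*1.6785^2 = 11.27 J

11.27 J


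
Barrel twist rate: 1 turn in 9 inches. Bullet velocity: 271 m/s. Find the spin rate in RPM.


twist_m = 9*0.0254 = 0.2286 m
spin = v/twist = 271/0.2286 = 1185.477 rev/s
RPM = spin*60 = 1185.477*60 ≈ 71129 RPM

71129 RPM


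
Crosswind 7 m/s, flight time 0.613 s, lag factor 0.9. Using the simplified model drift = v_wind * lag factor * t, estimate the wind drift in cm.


drift = v_wind * lag * t = 7 * 0.9 * 0.613 = 3.8619 m ≈ 386.2 cm

386.2 cm


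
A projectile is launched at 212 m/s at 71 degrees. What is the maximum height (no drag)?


H = (v0*sin(theta))^2 / (2g) = (212*sin(71°))^2 / (2*9.81) = 2048 m

2048 m


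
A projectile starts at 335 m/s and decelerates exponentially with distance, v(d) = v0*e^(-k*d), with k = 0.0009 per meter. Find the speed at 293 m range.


v = v0*exp(-k*d) = 335*exp(-0.0009*293) = 257.3 m/s

257.3 m/s


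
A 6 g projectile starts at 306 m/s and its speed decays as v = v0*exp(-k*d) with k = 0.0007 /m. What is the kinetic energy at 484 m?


v = v0*exp(-k*d) = 306*exp(-0.0007*484) = 218.063 m/s
E = 0.5*m*v^2 = 0.5*0.006*218.063^2 = 142.7 J

142.7 J


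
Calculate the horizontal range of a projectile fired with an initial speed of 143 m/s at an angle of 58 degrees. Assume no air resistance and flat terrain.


R = v0^2 * sin(2*theta) / g = 143^2 * sin(2*58°) / 9.81 = 1874 m

1874 m


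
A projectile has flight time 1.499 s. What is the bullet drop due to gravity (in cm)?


drop = 0.5*g*t^2 = 0.5*9.81*1.499^2 = 11.0215 m ≈ 1102 cm

1102 cm


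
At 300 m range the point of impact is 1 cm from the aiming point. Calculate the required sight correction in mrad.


1 mrad subtends 1 cm per 10 m of range, so adj = error_cm / (dist_m / 10) = 1 / (300/10) = 0.03333 mrad

0.03333 mrad


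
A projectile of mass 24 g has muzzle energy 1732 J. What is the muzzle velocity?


v = sqrt(2*E/m) = sqrt(2*1732/0.024) = 379.9 m/s

379.9 m/s


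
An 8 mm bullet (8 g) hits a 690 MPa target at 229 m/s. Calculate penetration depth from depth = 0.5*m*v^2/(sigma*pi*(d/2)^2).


A = pi*(d/2)^2 = pi*(8/2)^2 = 50.2655 mm^2
E = 0.5*m*v^2 = 0.5*0.008*229^2 = 209.764 J
depth = E/(sigma*A) = 209.764 J / (690 MPa * 50.2655 mm^2) = 209.764/(690 * 50.2655) m = 0.006048 m ≈ 6.048 mm

6.048 mm


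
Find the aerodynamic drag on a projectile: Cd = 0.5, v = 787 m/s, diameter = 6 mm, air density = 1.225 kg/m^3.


A = pi*(d/2)^2 = pi*(6/2000)^2 = 2.82743e-05 m^2
Fd = 0.5*Cd*rho*A*v^2 = 0.5*0.5*1.225*2.82743e-05*787^2 = 5.363 N

5.363 N


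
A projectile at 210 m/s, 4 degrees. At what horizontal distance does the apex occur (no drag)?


R = v0^2*sin(2*theta)/g = 210^2*sin(2*4°)/9.81 = 625.641 m
apex_dist = R/2 = 625.641/2 = 312.8 m

312.8 m


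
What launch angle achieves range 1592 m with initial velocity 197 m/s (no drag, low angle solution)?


sin(2*theta) = R*g/v0^2 = 1592*9.81/197^2 = 0.40242, theta = arcsin(0.40242)/2 = 11.86°

11.86 degrees


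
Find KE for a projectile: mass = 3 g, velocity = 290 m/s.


E = 0.5*m*v^2 = 0.5*0.003*290^2 = 126.2 J

126.2 J


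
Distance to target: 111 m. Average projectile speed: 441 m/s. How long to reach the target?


t = d/v = 111/441 = 0.2517 s

0.2517 s


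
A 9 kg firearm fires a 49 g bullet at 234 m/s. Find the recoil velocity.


v_recoil = m_p * v_p / m_gun = 0.049 * 234 / 9 = 1.274 m/s

1.274 m/s


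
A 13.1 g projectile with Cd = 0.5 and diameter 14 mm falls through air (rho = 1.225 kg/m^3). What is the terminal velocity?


A = pi*(d/2)^2 = pi*(14/2000)^2 = 1.53938e-04 m^2
vt = sqrt(2mg/(Cd*rho*A)) = sqrt(2*0.0131*9.81/(0.5 * 1.225 * 1.53938e-04)) = 52.21 m/s

52.21 m/s


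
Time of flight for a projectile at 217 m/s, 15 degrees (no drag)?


T = 2*v0*sin(theta)/g = 2*217*sin(15°)/9.81 = 11.45 s

11.45 s


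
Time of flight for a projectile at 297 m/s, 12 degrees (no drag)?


T = 2*v0*sin(theta)/g = 2*297*sin(12°)/9.81 = 12.59 s

12.59 s


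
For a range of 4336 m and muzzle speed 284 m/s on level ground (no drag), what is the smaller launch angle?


sin(2*theta) = R*g/v0^2 = 4336*9.81/284^2 = 0.527378, theta = arcsin(0.527378)/2 = 15.91°

15.91 degrees


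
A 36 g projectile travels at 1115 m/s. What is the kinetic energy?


E = 0.5*m*v^2 = 0.5*0.036*1115^2 = 22378 J

22378 J


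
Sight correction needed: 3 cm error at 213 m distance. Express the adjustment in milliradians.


1 mrad subtends 1 cm per 10 m of range, so adj = error_cm / (dist_m / 10) = 3 / (213/10) = 0.1408 mrad

0.1408 mrad


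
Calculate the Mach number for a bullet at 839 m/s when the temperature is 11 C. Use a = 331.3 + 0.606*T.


a = 331.3 + 0.606*(11) = 337.966 m/s
M = v/a = 839/337.966 = 2.482

2.482


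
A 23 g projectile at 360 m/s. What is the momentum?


p = m*v = 0.023*360 = 8.28 kg·m/s

8.28 kg·m/s


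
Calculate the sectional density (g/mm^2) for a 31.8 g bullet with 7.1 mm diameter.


SD = m/d^2 = 31.8/7.1^2 = 0.6308 g/mm^2

0.6308 g/mm^2


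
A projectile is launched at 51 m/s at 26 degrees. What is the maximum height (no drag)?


H = (v0*sin(theta))^2 / (2g) = (51*sin(26°))^2 / (2*9.81) = 25.48 m

25.48 m


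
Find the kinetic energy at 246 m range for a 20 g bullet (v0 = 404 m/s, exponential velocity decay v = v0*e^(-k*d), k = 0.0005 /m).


v = v0*exp(-k*d) = 404*exp(-0.0005*246) = 357.243 m/s
E = 0.5*m*v^2 = 0.5*0.02*357.243^2 = 1276 J

1276 J


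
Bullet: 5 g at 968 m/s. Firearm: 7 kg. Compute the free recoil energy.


v_r = m_p*v_p/m_gun = 0.005*968/7 = 0.691429 m/s, E_r = 0.5*m_gun*v_r^2 = 0.5*7*0.691429^2 = 1.673 J

1.673 J


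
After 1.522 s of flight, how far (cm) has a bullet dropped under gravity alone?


drop = 0.5*g*t^2 = 0.5*9.81*1.522^2 = 11.3624 m ≈ 1136 cm

1136 cm


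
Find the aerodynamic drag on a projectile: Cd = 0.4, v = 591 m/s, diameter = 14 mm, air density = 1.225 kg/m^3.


A = pi*(d/2)^2 = pi*(14/2000)^2 = 1.53938e-04 m^2
Fd = 0.5*Cd*rho*A*v^2 = 0.5*0.4*1.225*1.53938e-04*591^2 = 13.17 N

13.17 N


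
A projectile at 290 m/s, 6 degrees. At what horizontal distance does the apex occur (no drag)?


R = v0^2*sin(2*theta)/g = 290^2*sin(2*6°)/9.81 = 1782.4 m
apex_dist = R/2 = 1782.4/2 = 891.2 m

891.2 m


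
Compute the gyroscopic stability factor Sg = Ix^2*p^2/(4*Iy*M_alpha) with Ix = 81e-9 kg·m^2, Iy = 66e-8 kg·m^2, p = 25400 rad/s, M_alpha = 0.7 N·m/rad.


Sg = Ix^2 * p^2 / (4 * Iy * M_alpha) = (81e-9)^2 * 25400^2 / (4 * 66e-8 * 0.7) = 2.291

2.291


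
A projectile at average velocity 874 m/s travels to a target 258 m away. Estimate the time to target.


t = d/v = 258/874 = 0.2952 s

0.2952 s


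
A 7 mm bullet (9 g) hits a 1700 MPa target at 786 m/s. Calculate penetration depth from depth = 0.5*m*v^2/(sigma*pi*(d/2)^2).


A = pi*(d/2)^2 = pi*(7/2)^2 = 38.4845 mm^2
E = 0.5*m*v^2 = 0.5*0.009*786^2 = 2780.08 J
depth = E/(sigma*A) = 2780.08 J / (1700 MPa * 38.4845 mm^2) = 2780.08/(1700 * 38.4845) m = 0.0424935 m ≈ 42.49 mm

42.49 mm


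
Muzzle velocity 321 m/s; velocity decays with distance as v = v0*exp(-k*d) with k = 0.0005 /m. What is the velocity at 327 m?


v = v0*exp(-k*d) = 321*exp(-0.0005*327) = 272.6 m/s

272.6 m/s


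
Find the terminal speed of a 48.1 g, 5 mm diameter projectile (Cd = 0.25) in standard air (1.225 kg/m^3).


A = pi*(d/2)^2 = pi*(5/2000)^2 = 1.96350e-05 m^2
vt = sqrt(2mg/(Cd*rho*A)) = sqrt(2*0.0481*9.81/(0.25 * 1.225 * 1.96350e-05)) = 396.2 m/s

396.2 m/s


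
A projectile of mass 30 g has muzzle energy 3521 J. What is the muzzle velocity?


v = sqrt(2*E/m) = sqrt(2*3521/0.03) = 484.5 m/s

484.5 m/s


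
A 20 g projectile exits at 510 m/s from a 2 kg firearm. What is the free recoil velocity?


v_recoil = m_p * v_p / m_gun = 0.02 * 510 / 2 = 5.1 m/s

5.1 m/s


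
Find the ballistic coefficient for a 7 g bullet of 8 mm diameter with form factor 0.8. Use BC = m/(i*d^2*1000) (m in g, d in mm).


BC = m/(i*d^2*1000) = 7/(0.8 * 8^2 * 1000) = 0.0001367

0.0001367


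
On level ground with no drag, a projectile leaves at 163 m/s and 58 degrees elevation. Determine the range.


R = v0^2 * sin(2*theta) / g = 163^2 * sin(2*58°) / 9.81 = 2434 m

2434 m


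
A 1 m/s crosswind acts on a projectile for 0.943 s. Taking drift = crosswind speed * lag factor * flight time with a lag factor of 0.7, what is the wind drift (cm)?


drift = v_wind * lag * t = 1 * 0.7 * 0.943 = 0.6601 m ≈ 66.01 cm

66.01 cm


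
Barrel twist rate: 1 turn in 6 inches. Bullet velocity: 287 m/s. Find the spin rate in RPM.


twist_m = 6*0.0254 = 0.1524 m
spin = v/twist = 287/0.1524 = 1883.202 rev/s
RPM = spin*60 = 1883.202*60 ≈ 112992 RPM

112992 RPM


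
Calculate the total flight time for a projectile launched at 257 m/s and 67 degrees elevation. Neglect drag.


T = 2*v0*sin(theta)/g = 2*257*sin(67°)/9.81 = 48.23 s

48.23 s


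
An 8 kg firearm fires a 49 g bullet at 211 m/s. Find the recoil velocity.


v_recoil = m_p * v_p / m_gun = 0.049 * 211 / 8 = 1.292 m/s

1.292 m/s


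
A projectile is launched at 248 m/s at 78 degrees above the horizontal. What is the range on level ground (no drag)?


R = v0^2 * sin(2*theta) / g = 248^2 * sin(2*78°) / 9.81 = 2550 m

2550 m


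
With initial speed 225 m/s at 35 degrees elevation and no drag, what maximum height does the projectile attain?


H = (v0*sin(theta))^2 / (2g) = (225*sin(35°))^2 / (2*9.81) = 848.9 m

848.9 m


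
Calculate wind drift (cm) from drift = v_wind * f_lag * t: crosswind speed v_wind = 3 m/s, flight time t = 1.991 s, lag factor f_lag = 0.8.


drift = v_wind * lag * t = 3 * 0.8 * 1.991 = 4.7784 m ≈ 477.8 cm

477.8 cm


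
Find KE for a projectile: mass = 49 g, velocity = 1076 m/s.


E = 0.5*m*v^2 = 0.5*0.049*1076^2 = 28366 J

28366 J


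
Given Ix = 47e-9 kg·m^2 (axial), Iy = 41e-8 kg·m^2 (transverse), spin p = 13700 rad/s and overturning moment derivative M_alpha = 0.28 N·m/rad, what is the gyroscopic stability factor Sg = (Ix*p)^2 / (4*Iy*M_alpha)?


Sg = Ix^2 * p^2 / (4 * Iy * M_alpha) = (47e-9)^2 * 13700^2 / (4 * 41e-8 * 0.28) = 0.9029

0.9029


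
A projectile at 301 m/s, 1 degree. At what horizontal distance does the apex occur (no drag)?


R = v0^2*sin(2*theta)/g = 301^2*sin(2*1°)/9.81 = 322.317 m
apex_dist = R/2 = 322.317/2 = 161.2 m

161.2 m


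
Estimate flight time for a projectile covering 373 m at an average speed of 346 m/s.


t = d/v = 373/346 = 1.078 s

1.078 s


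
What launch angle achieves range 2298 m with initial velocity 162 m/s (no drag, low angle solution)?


sin(2*theta) = R*g/v0^2 = 2298*9.81/162^2 = 0.858992, theta = arcsin(0.858992)/2 = 29.6°

29.6 degrees


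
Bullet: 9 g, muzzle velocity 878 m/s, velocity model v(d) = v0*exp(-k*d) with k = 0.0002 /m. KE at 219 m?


v = v0*exp(-k*d) = 878*exp(-0.0002*219) = 840.374 m/s
E = 0.5*m*v^2 = 0.5*0.009*840.374^2 = 3178 J

3178 J


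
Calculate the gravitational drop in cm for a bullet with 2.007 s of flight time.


drop = 0.5*g*t^2 = 0.5*9.81*2.007^2 = 19.7576 m ≈ 1976 cm

1976 cm


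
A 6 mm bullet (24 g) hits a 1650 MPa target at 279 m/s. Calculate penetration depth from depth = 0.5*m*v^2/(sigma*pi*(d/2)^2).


A = pi*(d/2)^2 = pi*(6/2)^2 = 28.2743 mm^2
E = 0.5*m*v^2 = 0.5*0.024*279^2 = 934.092 J
depth = E/(sigma*A) = 934.092 J / (1650 MPa * 28.2743 mm^2) = 934.092/(1650 * 28.2743) m = 0.0200223 m ≈ 20.02 mm

20.02 mm


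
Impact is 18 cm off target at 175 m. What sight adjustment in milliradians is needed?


1 mrad subtends 1 cm per 10 m of range, so adj = error_cm / (dist_m / 10) = 18 / (175/10) = 1.029 mrad

1.029 mrad


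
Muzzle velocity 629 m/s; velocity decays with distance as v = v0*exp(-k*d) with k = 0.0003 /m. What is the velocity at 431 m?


v = v0*exp(-k*d) = 629*exp(-0.0003*431) = 552.7 m/s

552.7 m/s


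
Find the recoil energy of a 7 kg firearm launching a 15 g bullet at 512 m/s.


v_r = m_p*v_p/m_gun = 0.015*512/7 = 1.09714 m/s, E_r = 0.5*m_gun*v_r^2 = 0.5*7*1.09714^2 = 4.213 J

4.213 J


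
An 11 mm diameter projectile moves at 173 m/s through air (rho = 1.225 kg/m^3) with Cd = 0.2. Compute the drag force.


A = pi*(d/2)^2 = pi*(11/2000)^2 = 9.50332e-05 m^2
Fd = 0.5*Cd*rho*A*v^2 = 0.5*0.2*1.225*9.50332e-05*173^2 = 0.3484 N

0.3484 N


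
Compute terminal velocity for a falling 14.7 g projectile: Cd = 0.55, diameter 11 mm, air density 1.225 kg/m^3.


A = pi*(d/2)^2 = pi*(11/2000)^2 = 9.50332e-05 m^2
vt = sqrt(2mg/(Cd*rho*A)) = sqrt(2*0.0147*9.81/(0.55 * 1.225 * 9.50332e-05)) = 67.12 m/s

67.12 m/s


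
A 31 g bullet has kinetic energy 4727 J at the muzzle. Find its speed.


v = sqrt(2*E/m) = sqrt(2*4727/0.031) = 552.2 m/s

552.2 m/s


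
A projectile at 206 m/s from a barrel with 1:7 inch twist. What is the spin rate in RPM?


twist_m = 7*0.0254 = 0.1778 m
spin = v/twist = 206/0.1778 = 1158.605 rev/s
RPM = spin*60 = 1158.605*60 ≈ 69516 RPM

69516 RPM


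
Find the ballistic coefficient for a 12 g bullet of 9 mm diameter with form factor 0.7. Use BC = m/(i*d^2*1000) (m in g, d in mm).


BC = m/(i*d^2*1000) = 12/(0.7 * 9^2 * 1000) = 0.0002116

0.0002116


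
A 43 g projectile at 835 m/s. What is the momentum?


p = m*v = 0.043*835 = 35.9 kg·m/s

35.9 kg·m/s


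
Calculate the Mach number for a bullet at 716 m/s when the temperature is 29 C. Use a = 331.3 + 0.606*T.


a = 331.3 + 0.606*(29) = 348.874 m/s
M = v/a = 716/348.874 = 2.052

2.052


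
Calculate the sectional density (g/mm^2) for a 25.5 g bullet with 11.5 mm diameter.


SD = m/d^2 = 25.5/11.5^2 = 0.1928 g/mm^2

0.1928 g/mm^2


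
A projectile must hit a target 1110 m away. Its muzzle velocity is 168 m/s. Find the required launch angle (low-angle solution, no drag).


sin(2*theta) = R*g/v0^2 = 1110*9.81/168^2 = 0.38581, theta = arcsin(0.38581)/2 = 11.35°

11.35 degrees


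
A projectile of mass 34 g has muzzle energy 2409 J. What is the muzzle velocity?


v = sqrt(2*E/m) = sqrt(2*2409/0.034) = 376.4 m/s

376.4 m/s


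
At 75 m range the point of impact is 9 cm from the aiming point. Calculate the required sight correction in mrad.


1 mrad subtends 1 cm per 10 m of range, so adj = error_cm / (dist_m / 10) = 9 / (75/10) = 1.2 mrad

1.2 mrad


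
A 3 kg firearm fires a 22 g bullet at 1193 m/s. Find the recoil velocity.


v_recoil = m_p * v_p / m_gun = 0.022 * 1193 / 3 = 8.749 m/s

8.749 m/s


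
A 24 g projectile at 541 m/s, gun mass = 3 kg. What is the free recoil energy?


v_r = m_p*v_p/m_gun = 0.024*541/3 = 4.328 m/s, E_r = 0.5*m_gun*v_r^2 = 0.5*3*4.328^2 = 28.1 J

28.1 J


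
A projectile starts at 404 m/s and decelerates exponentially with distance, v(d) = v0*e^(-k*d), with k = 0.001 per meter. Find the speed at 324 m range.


v = v0*exp(-k*d) = 404*exp(-0.001*324) = 292.2 m/s

292.2 m/s


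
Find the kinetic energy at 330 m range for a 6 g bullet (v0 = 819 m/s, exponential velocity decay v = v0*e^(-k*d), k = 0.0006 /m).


v = v0*exp(-k*d) = 819*exp(-0.0006*330) = 671.883 m/s
E = 0.5*m*v^2 = 0.5*0.006*671.883^2 = 1354 J

1354 J


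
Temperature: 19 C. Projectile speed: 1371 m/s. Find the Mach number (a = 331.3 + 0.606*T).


a = 331.3 + 0.606*(19) = 342.814 m/s
M = v/a = 1371/342.814 = 3.999

3.999


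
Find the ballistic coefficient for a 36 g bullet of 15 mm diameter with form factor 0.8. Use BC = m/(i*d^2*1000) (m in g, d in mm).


BC = m/(i*d^2*1000) = 36/(0.8 * 15^2 * 1000) = 0.0002

0.0002


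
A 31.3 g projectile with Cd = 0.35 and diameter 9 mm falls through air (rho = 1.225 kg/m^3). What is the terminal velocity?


A = pi*(d/2)^2 = pi*(9/2000)^2 = 6.36173e-05 m^2
vt = sqrt(2mg/(Cd*rho*A)) = sqrt(2*0.0313*9.81/(0.35 * 1.225 * 6.36173e-05)) = 150 m/s

150 m/s


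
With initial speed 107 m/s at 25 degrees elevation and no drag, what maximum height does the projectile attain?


H = (v0*sin(theta))^2 / (2g) = (107*sin(25°))^2 / (2*9.81) = 104.2 m

104.2 m


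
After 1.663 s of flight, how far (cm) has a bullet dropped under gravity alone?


drop = 0.5*g*t^2 = 0.5*9.81*1.663^2 = 13.5651 m ≈ 1357 cm

1357 cm


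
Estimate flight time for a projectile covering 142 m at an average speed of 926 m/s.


t = d/v = 142/926 = 0.1533 s

0.1533 s


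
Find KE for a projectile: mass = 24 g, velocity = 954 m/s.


E = 0.5*m*v^2 = 0.5*0.024*954^2 = 10921 J

10921 J


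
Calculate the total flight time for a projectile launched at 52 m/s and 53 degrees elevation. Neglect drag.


T = 2*v0*sin(theta)/g = 2*52*sin(53°)/9.81 = 8.467 s

8.467 s


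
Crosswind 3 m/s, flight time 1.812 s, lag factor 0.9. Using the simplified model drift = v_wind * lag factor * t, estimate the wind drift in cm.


drift = v_wind * lag * t = 3 * 0.9 * 1.812 = 4.8924 m ≈ 489.2 cm

489.2 cm


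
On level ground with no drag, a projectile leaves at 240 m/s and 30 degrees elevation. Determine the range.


R = v0^2 * sin(2*theta) / g = 240^2 * sin(2*30°) / 9.81 = 5085 m

5085 m


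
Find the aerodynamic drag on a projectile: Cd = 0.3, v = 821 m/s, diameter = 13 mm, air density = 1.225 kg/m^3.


A = pi*(d/2)^2 = pi*(13/2000)^2 = 1.32732e-04 m^2
Fd = 0.5*Cd*rho*A*v^2 = 0.5*0.3*1.225*1.32732e-04*821^2 = 16.44 N

16.44 N


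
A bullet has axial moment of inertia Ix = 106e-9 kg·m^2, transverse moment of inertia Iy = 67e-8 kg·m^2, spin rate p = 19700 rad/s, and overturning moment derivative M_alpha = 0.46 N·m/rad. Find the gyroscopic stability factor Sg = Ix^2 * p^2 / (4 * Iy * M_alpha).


Sg = Ix^2 * p^2 / (4 * Iy * M_alpha) = (106e-9)^2 * 19700^2 / (4 * 67e-8 * 0.46) = 3.537

3.537


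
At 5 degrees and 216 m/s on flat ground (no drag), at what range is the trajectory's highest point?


R = v0^2*sin(2*theta)/g = 216^2*sin(2*5°)/9.81 = 825.864 m
apex_dist = R/2 = 825.864/2 = 412.9 m

412.9 m


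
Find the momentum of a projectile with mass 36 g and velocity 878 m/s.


p = m*v = 0.036*878 = 31.61 kg·m/s

31.61 kg·m/s


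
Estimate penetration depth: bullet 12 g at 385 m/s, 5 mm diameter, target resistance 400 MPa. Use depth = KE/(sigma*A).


A = pi*(d/2)^2 = pi*(5/2)^2 = 19.635 mm^2
E = 0.5*m*v^2 = 0.5*0.012*385^2 = 889.35 J
depth = E/(sigma*A) = 889.35 J / (400 MPa * 19.635 mm^2) = 889.35/(400 * 19.635) m = 0.113236 m ≈ 113.2 mm

113.2 mm


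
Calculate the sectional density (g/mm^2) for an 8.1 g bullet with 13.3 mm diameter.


SD = m/d^2 = 8.1/13.3^2 = 0.04579 g/mm^2

0.04579 g/mm^2


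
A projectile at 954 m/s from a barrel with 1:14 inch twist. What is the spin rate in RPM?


twist_m = 14*0.0254 = 0.3556 m
spin = v/twist = 954/0.3556 = 2682.79 rev/s
RPM = spin*60 = 2682.79*60 ≈ 160967 RPM

160967 RPM


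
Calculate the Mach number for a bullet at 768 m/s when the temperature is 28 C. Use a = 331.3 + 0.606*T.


a = 331.3 + 0.606*(28) = 348.268 m/s
M = v/a = 768/348.268 = 2.205

2.205


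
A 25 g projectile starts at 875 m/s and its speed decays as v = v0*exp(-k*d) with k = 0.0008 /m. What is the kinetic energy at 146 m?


v = v0*exp(-k*d) = 875*exp(-0.0008*146) = 778.543 m/s
E = 0.5*m*v^2 = 0.5*0.025*778.543^2 = 7577 J

7577 J


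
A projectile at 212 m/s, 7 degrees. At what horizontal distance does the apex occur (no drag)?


R = v0^2*sin(2*theta)/g = 212^2*sin(2*7°)/9.81 = 1108.35 m
apex_dist = R/2 = 1108.35/2 = 554.2 m

554.2 m


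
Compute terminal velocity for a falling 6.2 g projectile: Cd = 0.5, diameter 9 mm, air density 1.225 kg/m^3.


A = pi*(d/2)^2 = pi*(9/2000)^2 = 6.36173e-05 m^2
vt = sqrt(2mg/(Cd*rho*A)) = sqrt(2*0.0062*9.81/(0.5 * 1.225 * 6.36173e-05)) = 55.87 m/s

55.87 m/s


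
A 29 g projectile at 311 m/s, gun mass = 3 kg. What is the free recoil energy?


v_r = m_p*v_p/m_gun = 0.029*311/3 = 3.00633 m/s, E_r = 0.5*m_gun*v_r^2 = 0.5*3*3.00633^2 = 13.56 J

13.56 J


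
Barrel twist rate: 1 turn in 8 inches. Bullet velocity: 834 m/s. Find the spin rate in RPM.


twist_m = 8*0.0254 = 0.2032 m
spin = v/twist = 834/0.2032 = 4104.331 rev/s
RPM = spin*60 = 4104.331*60 ≈ 246260 RPM

246260 RPM


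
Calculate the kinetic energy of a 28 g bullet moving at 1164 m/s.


E = 0.5*m*v^2 = 0.5*0.028*1164^2 = 18969 J

18969 J


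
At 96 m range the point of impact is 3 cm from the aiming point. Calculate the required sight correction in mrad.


1 mrad subtends 1 cm per 10 m of range, so adj = error_cm / (dist_m / 10) = 3 / (96/10) = 0.3125 mrad

0.3125 mrad


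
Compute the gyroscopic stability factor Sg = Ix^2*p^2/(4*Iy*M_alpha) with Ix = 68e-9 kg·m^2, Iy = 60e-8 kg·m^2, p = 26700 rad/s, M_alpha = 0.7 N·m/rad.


Sg = Ix^2 * p^2 / (4 * Iy * M_alpha) = (68e-9)^2 * 26700^2 / (4 * 60e-8 * 0.7) = 1.962

1.962


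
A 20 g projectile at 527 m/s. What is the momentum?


p = m*v = 0.02*527 = 10.54 kg·m/s

10.54 kg·m/s


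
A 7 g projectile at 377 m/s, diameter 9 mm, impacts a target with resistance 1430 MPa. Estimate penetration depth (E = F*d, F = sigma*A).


A = pi*(d/2)^2 = pi*(9/2)^2 = 63.6173 mm^2
E = 0.5*m*v^2 = 0.5*0.007*377^2 = 497.452 J
depth = E/(sigma*A) = 497.452 J / (1430 MPa * 63.6173 mm^2) = 497.452/(1430 * 63.6173) m = 0.00546814 m ≈ 5.468 mm

5.468 mm


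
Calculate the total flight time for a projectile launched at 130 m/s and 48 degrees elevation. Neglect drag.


T = 2*v0*sin(theta)/g = 2*130*sin(48°)/9.81 = 19.7 s

19.7 s


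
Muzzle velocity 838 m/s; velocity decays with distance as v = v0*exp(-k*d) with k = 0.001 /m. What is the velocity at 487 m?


v = v0*exp(-k*d) = 838*exp(-0.001*487) = 514.9 m/s

514.9 m/s


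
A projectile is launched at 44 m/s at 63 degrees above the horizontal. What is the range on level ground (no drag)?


R = v0^2 * sin(2*theta) / g = 44^2 * sin(2*63°) / 9.81 = 159.7 m

159.7 m


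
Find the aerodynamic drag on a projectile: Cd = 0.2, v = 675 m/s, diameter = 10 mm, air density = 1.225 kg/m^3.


A = pi*(d/2)^2 = pi*(10/2000)^2 = 7.85398e-05 m^2
Fd = 0.5*Cd*rho*A*v^2 = 0.5*0.2*1.225*7.85398e-05*675^2 = 4.384 N

4.384 N


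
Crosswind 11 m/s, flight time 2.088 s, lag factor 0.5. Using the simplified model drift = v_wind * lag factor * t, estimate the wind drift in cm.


drift = v_wind * lag * t = 11 * 0.5 * 2.088 = 11.484 m ≈ 1148 cm

1148 cm


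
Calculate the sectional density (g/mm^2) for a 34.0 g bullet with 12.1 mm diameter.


SD = m/d^2 = 34.0/12.1^2 = 0.2322 g/mm^2

0.2322 g/mm^2


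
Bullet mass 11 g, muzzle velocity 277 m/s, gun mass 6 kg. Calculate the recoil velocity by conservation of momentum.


v_recoil = m_p * v_p / m_gun = 0.011 * 277 / 6 = 0.5078 m/s

0.5078 m/s


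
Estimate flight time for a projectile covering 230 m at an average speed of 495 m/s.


t = d/v = 230/495 = 0.4646 s

0.4646 s


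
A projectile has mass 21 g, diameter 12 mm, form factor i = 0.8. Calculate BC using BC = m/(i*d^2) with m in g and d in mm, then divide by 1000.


BC = m/(i*d^2*1000) = 21/(0.8 * 12^2 * 1000) = 0.0001823

0.0001823


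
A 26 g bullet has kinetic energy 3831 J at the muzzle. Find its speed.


v = sqrt(2*E/m) = sqrt(2*3831/0.026) = 542.9 m/s

542.9 m/s


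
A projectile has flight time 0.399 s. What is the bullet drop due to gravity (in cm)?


drop = 0.5*g*t^2 = 0.5*9.81*0.399^2 = 0.780881 m ≈ 78.09 cm

78.09 cm


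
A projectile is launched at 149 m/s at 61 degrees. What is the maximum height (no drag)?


H = (v0*sin(theta))^2 / (2g) = (149*sin(61°))^2 / (2*9.81) = 865.6 m

865.6 m


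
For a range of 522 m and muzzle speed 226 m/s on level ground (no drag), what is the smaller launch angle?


sin(2*theta) = R*g/v0^2 = 522*9.81/226^2 = 0.100259, theta = arcsin(0.100259)/2 = 2.877°

2.877 degrees


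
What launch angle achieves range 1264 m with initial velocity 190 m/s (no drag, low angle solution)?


sin(2*theta) = R*g/v0^2 = 1264*9.81/190^2 = 0.343486, theta = arcsin(0.343486)/2 = 10.04°

10.04 degrees


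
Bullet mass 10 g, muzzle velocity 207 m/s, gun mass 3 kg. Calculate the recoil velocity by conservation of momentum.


v_recoil = m_p * v_p / m_gun = 0.01 * 207 / 3 = 0.69 m/s

0.69 m/s


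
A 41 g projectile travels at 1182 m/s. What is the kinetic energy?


E = 0.5*m*v^2 = 0.5*0.041*1182^2 = 28641 J

28641 J


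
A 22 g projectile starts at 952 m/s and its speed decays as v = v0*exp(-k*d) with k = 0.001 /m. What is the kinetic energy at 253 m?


v = v0*exp(-k*d) = 952*exp(-0.001*253) = 739.197 m/s
E = 0.5*m*v^2 = 0.5*0.022*739.197^2 = 6011 J

6011 J


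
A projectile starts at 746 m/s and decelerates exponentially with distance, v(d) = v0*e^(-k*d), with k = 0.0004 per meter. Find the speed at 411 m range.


v = v0*exp(-k*d) = 746*exp(-0.0004*411) = 632.9 m/s

632.9 m/s


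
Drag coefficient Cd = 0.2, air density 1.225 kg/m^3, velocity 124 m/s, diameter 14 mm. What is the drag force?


A = pi*(d/2)^2 = pi*(14/2000)^2 = 1.53938e-04 m^2
Fd = 0.5*Cd*rho*A*v^2 = 0.5*0.2*1.225*1.53938e-04*124^2 = 0.29 N

0.29 N


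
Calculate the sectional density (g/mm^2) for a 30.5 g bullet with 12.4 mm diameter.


SD = m/d^2 = 30.5/12.4^2 = 0.1984 g/mm^2

0.1984 g/mm^2


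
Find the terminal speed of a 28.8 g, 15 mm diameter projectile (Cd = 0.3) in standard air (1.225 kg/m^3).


A = pi*(d/2)^2 = pi*(15/2000)^2 = 1.76715e-04 m^2
vt = sqrt(2mg/(Cd*rho*A)) = sqrt(2*0.0288*9.81/(0.3 * 1.225 * 1.76715e-04)) = 93.28 m/s

93.28 m/s


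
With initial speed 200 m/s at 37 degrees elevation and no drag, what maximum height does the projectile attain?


H = (v0*sin(theta))^2 / (2g) = (200*sin(37°))^2 / (2*9.81) = 738.4 m

738.4 m


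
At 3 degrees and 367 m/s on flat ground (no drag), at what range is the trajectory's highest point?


R = v0^2*sin(2*theta)/g = 367^2*sin(2*3°)/9.81 = 1435.15 m
apex_dist = R/2 = 1435.15/2 = 717.6 m

717.6 m


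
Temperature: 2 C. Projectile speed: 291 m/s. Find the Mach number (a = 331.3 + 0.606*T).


a = 331.3 + 0.606*(2) = 332.512 m/s
M = v/a = 291/332.512 = 0.8752

0.8752


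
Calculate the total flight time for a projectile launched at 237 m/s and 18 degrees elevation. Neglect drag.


T = 2*v0*sin(theta)/g = 2*237*sin(18°)/9.81 = 14.93 s

14.93 s


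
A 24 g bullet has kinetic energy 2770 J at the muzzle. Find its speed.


v = sqrt(2*E/m) = sqrt(2*2770/0.024) = 480.5 m/s

480.5 m/s


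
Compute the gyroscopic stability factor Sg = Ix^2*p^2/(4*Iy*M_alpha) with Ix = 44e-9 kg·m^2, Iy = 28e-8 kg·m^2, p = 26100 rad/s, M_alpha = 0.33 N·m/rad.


Sg = Ix^2 * p^2 / (4 * Iy * M_alpha) = (44e-9)^2 * 26100^2 / (4 * 28e-8 * 0.33) = 3.568

3.568


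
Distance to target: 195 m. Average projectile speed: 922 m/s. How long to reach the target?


t = d/v = 195/922 = 0.2115 s

0.2115 s


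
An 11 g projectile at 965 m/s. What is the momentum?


p = m*v = 0.011*965 = 10.62 kg·m/s

10.62 kg·m/s


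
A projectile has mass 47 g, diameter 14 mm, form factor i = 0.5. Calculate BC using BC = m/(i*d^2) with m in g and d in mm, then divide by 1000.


BC = m/(i*d^2*1000) = 47/(0.5 * 14^2 * 1000) = 0.0004796

0.0004796


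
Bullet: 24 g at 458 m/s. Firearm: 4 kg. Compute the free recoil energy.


v_r = m_p*v_p/m_gun = 0.024*458/4 = 2.748 m/s, E_r = 0.5*m_gun*v_r^2 = 0.5*4*2.748^2 = 15.1 J

15.1 J


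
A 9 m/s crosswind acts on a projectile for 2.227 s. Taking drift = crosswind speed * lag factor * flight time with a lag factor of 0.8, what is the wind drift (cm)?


drift = v_wind * lag * t = 9 * 0.8 * 2.227 = 16.0344 m ≈ 1603 cm

1603 cm


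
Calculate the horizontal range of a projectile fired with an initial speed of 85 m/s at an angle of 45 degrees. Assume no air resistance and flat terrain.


R = v0^2 * sin(2*theta) / g = 85^2 * sin(2*45°) / 9.81 = 736.5 m

736.5 m


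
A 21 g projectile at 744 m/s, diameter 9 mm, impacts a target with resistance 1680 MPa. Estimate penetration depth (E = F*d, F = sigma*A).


A = pi*(d/2)^2 = pi*(9/2)^2 = 63.6173 mm^2
E = 0.5*m*v^2 = 0.5*0.021*744^2 = 5812.13 J
depth = E/(sigma*A) = 5812.13 J / (1680 MPa * 63.6173 mm^2) = 5812.13/(1680 * 63.6173) m = 0.0543815 m ≈ 54.38 mm

54.38 mm


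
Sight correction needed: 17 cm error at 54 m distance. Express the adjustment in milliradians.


1 mrad subtends 1 cm per 10 m of range, so adj = error_cm / (dist_m / 10) = 17 / (54/10) = 3.148 mrad

3.148 mrad


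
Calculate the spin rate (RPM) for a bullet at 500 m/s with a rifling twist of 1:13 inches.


twist_m = 13*0.0254 = 0.3302 m
spin = v/twist = 500/0.3302 = 1514.234 rev/s
RPM = spin*60 = 1514.234*60 ≈ 90854 RPM

90854 RPM


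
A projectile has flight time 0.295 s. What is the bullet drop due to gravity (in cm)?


drop = 0.5*g*t^2 = 0.5*9.81*0.295^2 = 0.426858 m ≈ 42.69 cm

42.69 cm
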